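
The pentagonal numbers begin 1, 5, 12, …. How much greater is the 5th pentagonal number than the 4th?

Consecutive pentagonal numbers differ by 3n − 2: here 3·5 − 2 = 13.

13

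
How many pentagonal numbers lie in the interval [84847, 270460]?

187

The n-th pentagonal number is n(3n−1)/2.
Smallest index with value ≥ 84847: n = 238 (giving 84847).
Largest index with value ≤ 270460: n = 424 (giving 269452).
Indices 238 through 424: 187 terms.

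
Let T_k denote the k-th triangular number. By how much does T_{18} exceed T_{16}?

18·19/2 = 171 and 16·17/2 = 136.
Difference: 171 − 136 = 35.

35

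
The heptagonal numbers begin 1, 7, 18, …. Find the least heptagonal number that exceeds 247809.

249166

Solve n(5n−3)/2 > 247809 for integer n.
The largest n with value ≤ 247809 is 315 (since 247590 ≤ 247809 < 249166), so the first above is n = 316, value 249166.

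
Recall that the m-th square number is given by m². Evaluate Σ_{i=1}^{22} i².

3795

Σ_{i=1}^{22} i² = 22·23·45/6 = 3795.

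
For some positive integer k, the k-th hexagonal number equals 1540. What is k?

Set n(2n−1) = 1540, giving 2n² − n − 1540 = 0.
So n = (1 + 111) / 4 = 112/4 = 28.

28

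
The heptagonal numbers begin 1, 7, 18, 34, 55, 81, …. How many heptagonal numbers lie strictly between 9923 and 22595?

The n-th heptagonal number is n(5n−3)/2.
Smallest index with value > 9923: n = 64 (giving 10144).
Largest index with value < 22595: n = 95 (giving 22420).
Indices 64 through 95: 32 terms.

32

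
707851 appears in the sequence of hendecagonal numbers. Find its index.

Set n(9n−7)/2 = 707851, giving 9n² − 7n − 1415702 = 0.
So n = (7 + 7139) / 18 = 7146/18 = 397.

397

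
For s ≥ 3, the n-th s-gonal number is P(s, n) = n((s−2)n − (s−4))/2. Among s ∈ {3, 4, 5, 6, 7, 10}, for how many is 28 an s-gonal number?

2

s = 3: P(3, 7) = 28. ✓
s = 4: P(4, 5) = 25 and P(4, 6) = 36; 28 is not s-gonal.
s = 5: P(5, 4) = 22 and P(5, 5) = 35; 28 is not s-gonal.
s = 6: P(6, 4) = 28. ✓
s = 7: P(7, 3) = 18 and P(7, 4) = 34; 28 is not s-gonal.
s = 10: P(10, 3) = 27 and P(10, 4) = 52; 28 is not s-gonal.
Hits: s ∈ {3, 6} → 2.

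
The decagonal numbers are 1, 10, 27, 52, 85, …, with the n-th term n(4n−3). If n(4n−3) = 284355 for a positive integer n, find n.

267

Set n(4n−3) = 284355, giving 4n² − 3n − 284355 = 0.
The discriminant is 9 + 16·284355 = 4549689, and √4549689 = 2133.
So n = (3 + 2133) / 8 = 2136/8 = 267.
Check: 267·(4·267 − 3) = 284355. ✓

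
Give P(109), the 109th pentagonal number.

17767

The 109th pentagonal number is n(3n−1)/2 with n = 109.
109·(3·109 − 1)/2 = 109·326/2 = 109·163 = 17767.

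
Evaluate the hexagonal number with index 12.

The 12th hexagonal number is n(2n−1) with n = 12.
12·(2·12 − 1) = 12·23 = 276.

276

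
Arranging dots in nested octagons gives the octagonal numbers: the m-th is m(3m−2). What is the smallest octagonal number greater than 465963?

Solve n(3n−2) > 465963 for integer n.
The largest n with value ≤ 465963 is 394 (since 464920 ≤ 465963 < 467285), so the first above is n = 395, value 467285.

467285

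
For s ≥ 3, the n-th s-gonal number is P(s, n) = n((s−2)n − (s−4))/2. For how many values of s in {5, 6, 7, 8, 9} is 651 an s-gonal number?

s = 5: P(5, 21) = 651. ✓
s = 6: P(6, 18) = 630 and P(6, 19) = 703; 651 is not s-gonal.
s = 7: P(7, 16) = 616 and P(7, 17) = 697; 651 is not s-gonal.
s = 8: P(8, 15) = 645 and P(8, 16) = 736; 651 is not s-gonal.
s = 9: P(9, 14) = 651. ✓
Hits: s ∈ {5, 9} → 2.

2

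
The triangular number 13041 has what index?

Set n(n+1)/2 = 13041, giving n² + n − 26082 = 0.
The discriminant is 1 + 8·13041 = 104329, and √104329 = 323.
So n = (-1 + 323) / 2 = 322/2 = 161.

161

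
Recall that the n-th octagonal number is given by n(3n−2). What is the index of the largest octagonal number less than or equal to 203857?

Solve n(3n−2) ≤ 203857 for integer n.
n = 261 gives 203841 ≤ 203857, while n = 262 gives 205408 > 203857; so the answer is index 261.

261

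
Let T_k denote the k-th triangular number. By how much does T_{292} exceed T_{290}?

583

292·293/2 = 42778 and 290·291/2 = 42195.
Difference: 42778 − 42195 = 583.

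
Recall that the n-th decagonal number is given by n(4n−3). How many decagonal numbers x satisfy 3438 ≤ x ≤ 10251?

The n-th decagonal number is n(4n−3).
Smallest index with value ≥ 3438: n = 30 (giving 3510).
Largest index with value ≤ 10251: n = 51 (giving 10251).
Indices 30 through 51: 22 terms.

22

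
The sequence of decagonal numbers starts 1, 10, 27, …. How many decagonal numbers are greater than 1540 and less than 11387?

The n-th decagonal number is n(4n−3).
Smallest index with value > 1540: n = 21 (giving 1701).
Largest index with value < 11387: n = 53 (giving 11077).
Indices 21 through 53: 33 terms.

33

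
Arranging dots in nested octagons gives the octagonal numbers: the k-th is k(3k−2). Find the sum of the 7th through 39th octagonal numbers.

Σ i(3i−2) = 3Σi² − 2Σi over i = 7..39.
Σi = 780 − 21 = 759 and Σi² = 20540 − 91 = 20449.
3·20449 − 2·759 = 59829.

59829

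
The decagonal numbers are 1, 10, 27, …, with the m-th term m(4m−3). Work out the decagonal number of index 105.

43785

The 105th decagonal number is n(4n−3) with n = 105.
105·(4·105 − 3) = 105·417 = 43785.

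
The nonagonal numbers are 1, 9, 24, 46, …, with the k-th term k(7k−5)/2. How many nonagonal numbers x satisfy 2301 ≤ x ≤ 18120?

47

The n-th nonagonal number is n(7n−5)/2.
Smallest index with value ≥ 2301: n = 26 (giving 2301).
Largest index with value ≤ 18120: n = 72 (giving 17964).
Indices 26 through 72: 47 terms.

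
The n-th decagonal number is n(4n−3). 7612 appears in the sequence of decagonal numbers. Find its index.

44

Set n(4n−3) = 7612, giving 4n² − 3n − 7612 = 0.
The discriminant is 9 + 16·7612 = 121801, and √121801 = 349.
So n = (3 + 349) / 8 = 352/8 = 44.
Check: 44·(4·44 − 3) = 7612. ✓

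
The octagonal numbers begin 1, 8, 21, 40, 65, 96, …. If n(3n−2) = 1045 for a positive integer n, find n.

19

Set n(3n−2) = 1045, giving 3n² − 2n − 1045 = 0.
The discriminant is 4 + 12·1045 = 12544, and √12544 = 112.
So n = (2 + 112) / 6 = 114/6 = 19.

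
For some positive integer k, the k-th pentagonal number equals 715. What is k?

22

Set n(3n−1)/2 = 715, giving 3n² − n − 1430 = 0.
The discriminant is 1 + 24·715 = 17161, and √17161 = 131.
So n = (1 + 131) / 6 = 132/6 = 22.
Check: 22·(3·22 − 1)/2 = 715. ✓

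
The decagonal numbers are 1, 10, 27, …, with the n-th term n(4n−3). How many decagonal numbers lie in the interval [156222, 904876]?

The n-th decagonal number is n(4n−3).
Smallest index with value ≥ 156222: n = 198 (giving 156222).
Largest index with value ≤ 904876: n = 476 (giving 904876).
Indices 198 through 476: 279 terms.

279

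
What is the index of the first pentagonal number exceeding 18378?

111

Solve n(3n−1)/2 > 18378 for integer n.
The largest n with value ≤ 18378 is 110 (since 18095 ≤ 18378 < 18426), so the first above is n = 111, value 18426.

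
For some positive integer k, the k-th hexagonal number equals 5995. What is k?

55

Set n(2n−1) = 5995, giving 2n² − n − 5995 = 0.
The discriminant is 1 + 8·5995 = 47961, and √47961 = 219.
So n = (1 + 219) / 4 = 220/4 = 55.
Check: 55·(2·55 − 1) = 5995. ✓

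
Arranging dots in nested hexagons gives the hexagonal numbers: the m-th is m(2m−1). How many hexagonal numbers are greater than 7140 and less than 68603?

125

The n-th hexagonal number is n(2n−1).
Smallest index with value > 7140: n = 61 (giving 7381).
Largest index with value < 68603: n = 185 (giving 68265).
Indices 61 through 185: 125 terms.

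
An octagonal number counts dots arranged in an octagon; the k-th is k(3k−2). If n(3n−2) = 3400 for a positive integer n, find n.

34

Set n(3n−2) = 3400, giving 3n² − 2n − 3400 = 0.
So n = (2 + 202) / 6 = 204/6 = 34.
Check: 34·(3·34 − 2) = 3400. ✓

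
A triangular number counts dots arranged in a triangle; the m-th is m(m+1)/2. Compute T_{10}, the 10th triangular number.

The 10th triangular number is n(n+1)/2 with n = 10.
10·11/2 = 110/2 = 55.

55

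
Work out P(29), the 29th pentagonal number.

1247

The 29th pentagonal number is n(3n−1)/2 with n = 29.
29·(3·29 − 1)/2 = 29·86/2 = 29·43 = 1247.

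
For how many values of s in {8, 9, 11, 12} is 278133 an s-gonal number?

s = 8: P(8, 304) = 276640 and P(8, 305) = 278465; 278133 is not s-gonal.
s = 9: P(9, 282) = 277629 and P(9, 283) = 279604; 278133 is not s-gonal.
s = 11: P(11, 249) = 278133. ✓
s = 12: P(12, 236) = 277536 and P(12, 237) = 279897; 278133 is not s-gonal.
Hits: s ∈ {11} → 1.

1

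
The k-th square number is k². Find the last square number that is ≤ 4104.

Solve n² ≤ 4104 for integer n.
n = 64 gives 4096 ≤ 4104, while n = 65 gives 4225 > 4104; so the answer is 4096.

4096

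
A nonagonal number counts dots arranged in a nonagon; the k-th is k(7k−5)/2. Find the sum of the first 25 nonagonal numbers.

Σ i(7i−5)/2 = (7Σi² − 5Σi) / 2 over i = 1..25.
Σi = 325 and Σi² = 5525.
(7·5525 − 5·325) / 2 = 37050/2 = 18525.

18525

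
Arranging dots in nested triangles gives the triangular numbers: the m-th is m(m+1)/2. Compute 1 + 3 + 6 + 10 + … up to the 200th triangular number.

1353400

Σ i(i+1)/2 = (Σi² + Σi) / 2 over i = 1..200.
Σi = 20100 and Σi² = 2686700.
(1·2686700 + 1·20100) / 2 = 2706800/2 = 1353400.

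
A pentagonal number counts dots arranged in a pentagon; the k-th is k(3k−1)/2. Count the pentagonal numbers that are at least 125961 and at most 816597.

The n-th pentagonal number is n(3n−1)/2.
Smallest index with value ≥ 125961: n = 290 (giving 126005).
Largest index with value ≤ 816597: n = 738 (giving 816597).
Indices 290 through 738: 449 terms.

449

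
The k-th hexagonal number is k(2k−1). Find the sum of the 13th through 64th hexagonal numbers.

175578

Σ i(2i−1) = 2Σi² − Σi over i = 13..64.
Σi = 2080 − 78 = 2002 and Σi² = 89440 − 650 = 88790.
2·88790 − 1·2002 = 175578.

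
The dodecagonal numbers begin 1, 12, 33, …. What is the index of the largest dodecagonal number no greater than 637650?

357

Solve n(5n−4) ≤ 637650 for integer n.
n = 357 gives 635817 ≤ 637650, while n = 358 gives 639388 > 637650; so the answer is index 357.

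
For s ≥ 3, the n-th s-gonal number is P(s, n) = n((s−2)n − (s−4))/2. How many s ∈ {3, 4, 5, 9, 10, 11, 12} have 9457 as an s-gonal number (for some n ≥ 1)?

1

s = 3: P(3, 137) = 9453 and P(3, 138) = 9591; 9457 is not s-gonal.
s = 4: P(4, 97) = 9409 and P(4, 98) = 9604; 9457 is not s-gonal.
s = 5: P(5, 79) = 9322 and P(5, 80) = 9560; 9457 is not s-gonal.
s = 9: P(9, 52) = 9334 and P(9, 53) = 9699; 9457 is not s-gonal.
s = 10: P(10, 49) = 9457. ✓
s = 11: P(11, 46) = 9361 and P(11, 47) = 9776; 9457 is not s-gonal.
s = 12: P(12, 43) = 9073 and P(12, 44) = 9504; 9457 is not s-gonal.
Hits: s ∈ {10} → 1.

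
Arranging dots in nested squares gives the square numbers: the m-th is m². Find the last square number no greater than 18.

16

Solve n² ≤ 18 for integer n.
n = 4 gives 16 ≤ 18, while n = 5 gives 25 > 18; so the answer is 16.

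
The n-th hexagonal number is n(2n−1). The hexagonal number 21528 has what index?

Set n(2n−1) = 21528, giving 2n² − n − 21528 = 0.
So n = (1 + 415) / 4 = 416/4 = 104.

104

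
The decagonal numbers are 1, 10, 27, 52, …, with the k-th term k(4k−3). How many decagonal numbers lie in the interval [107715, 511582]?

194

The n-th decagonal number is n(4n−3).
Smallest index with value ≥ 107715: n = 165 (giving 108405).
Largest index with value ≤ 511582: n = 358 (giving 511582).
Indices 165 through 358: 194 terms.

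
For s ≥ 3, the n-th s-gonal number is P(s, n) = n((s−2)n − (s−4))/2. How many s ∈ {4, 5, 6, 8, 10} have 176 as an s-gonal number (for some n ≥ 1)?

2

s = 4: P(4, 13) = 169 and P(4, 14) = 196; 176 is not s-gonal.
s = 5: P(5, 11) = 176. ✓
s = 6: P(6, 9) = 153 and P(6, 10) = 190; 176 is not s-gonal.
s = 8: P(8, 8) = 176. ✓
s = 10: P(10, 7) = 175 and P(10, 8) = 232; 176 is not s-gonal.
Hits: s ∈ {5, 8} → 2.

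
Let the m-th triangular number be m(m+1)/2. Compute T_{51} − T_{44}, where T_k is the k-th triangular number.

51·52/2 = 1326 and 44·45/2 = 990.
Difference: 1326 − 990 = 336.

336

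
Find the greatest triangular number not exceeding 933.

903

Solve n(n+1)/2 ≤ 933 for integer n.
n = 42 gives 903 ≤ 933, while n = 43 gives 946 > 933; so the answer is 903.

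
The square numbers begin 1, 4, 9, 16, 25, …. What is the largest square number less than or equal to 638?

625

Solve n² ≤ 638 for integer n.
n = 25 gives 625 ≤ 638, while n = 26 gives 676 > 638; so the answer is 625.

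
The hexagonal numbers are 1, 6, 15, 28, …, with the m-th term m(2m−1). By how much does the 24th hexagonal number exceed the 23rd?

93

Consecutive hexagonal numbers differ by 4n − 3: here 4·24 − 3 = 93.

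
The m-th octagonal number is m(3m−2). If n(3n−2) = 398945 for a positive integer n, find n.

Set n(3n−2) = 398945, giving 3n² − 2n − 398945 = 0.
So n = (2 + 2188) / 6 = 2190/6 = 365.

365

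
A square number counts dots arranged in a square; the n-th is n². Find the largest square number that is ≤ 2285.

2209

Solve n² ≤ 2285 for integer n.
n = 47 gives 2209 ≤ 2285, while n = 48 gives 2304 > 2285; so the answer is 2209.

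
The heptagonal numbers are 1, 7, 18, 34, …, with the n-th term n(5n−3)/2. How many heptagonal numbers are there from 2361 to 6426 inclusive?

The n-th heptagonal number is n(5n−3)/2.
Smallest index with value ≥ 2361: n = 32 (giving 2512).
Largest index with value ≤ 6426: n = 51 (giving 6426).
Indices 32 through 51: 20 terms.

20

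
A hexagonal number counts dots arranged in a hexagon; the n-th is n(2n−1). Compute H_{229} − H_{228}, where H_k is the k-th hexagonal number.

913

Consecutive hexagonal numbers differ by 4n − 3: here 4·229 − 3 = 913.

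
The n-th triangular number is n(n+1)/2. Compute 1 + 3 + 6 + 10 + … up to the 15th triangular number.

680

Σ i(i+1)/2 = (Σi² + Σi) / 2 over i = 1..15.
Σi = 120 and Σi² = 1240.
(1·1240 + 1·120) / 2 = 1360/2 = 680.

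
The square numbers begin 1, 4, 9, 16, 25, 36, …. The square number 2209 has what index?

We need n² = 2209, so n = √2209 = 47.

47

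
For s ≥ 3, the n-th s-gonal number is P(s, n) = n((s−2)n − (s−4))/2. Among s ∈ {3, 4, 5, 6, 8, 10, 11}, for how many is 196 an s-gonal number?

2

s = 3: P(3, 19) = 190 and P(3, 20) = 210; 196 is not s-gonal.
s = 4: P(4, 14) = 196. ✓
s = 5: P(5, 11) = 176 and P(5, 12) = 210; 196 is not s-gonal.
s = 6: P(6, 10) = 190 and P(6, 11) = 231; 196 is not s-gonal.
s = 8: P(8, 8) = 176 and P(8, 9) = 225; 196 is not s-gonal.
s = 10: P(10, 7) = 175 and P(10, 8) = 232; 196 is not s-gonal.
s = 11: P(11, 7) = 196. ✓
Hits: s ∈ {4, 11} → 2.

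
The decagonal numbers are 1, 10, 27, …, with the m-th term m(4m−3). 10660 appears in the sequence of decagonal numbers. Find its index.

52

Set n(4n−3) = 10660, giving 4n² − 3n − 10660 = 0.
So n = (3 + 413) / 8 = 416/8 = 52.
Check: 52·(4·52 − 3) = 10660. ✓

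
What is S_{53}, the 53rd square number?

2809

The 53rd square number is n² with n = 53.
53² = 2809.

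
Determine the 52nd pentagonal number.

The 52nd pentagonal number is n(3n−1)/2 with n = 52.
52·(3·52 − 1)/2 = 52·155/2 = 4030.

4030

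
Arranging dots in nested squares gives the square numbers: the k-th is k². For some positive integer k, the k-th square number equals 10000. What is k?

100

We need n² = 10000, so n = √10000 = 100.
Check: 100² = 10000. ✓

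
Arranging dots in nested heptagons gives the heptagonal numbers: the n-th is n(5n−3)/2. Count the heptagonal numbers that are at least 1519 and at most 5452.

The n-th heptagonal number is n(5n−3)/2.
Smallest index with value ≥ 1519: n = 25 (giving 1525).
Largest index with value ≤ 5452: n = 47 (giving 5452).
Indices 25 through 47: 23 terms.

23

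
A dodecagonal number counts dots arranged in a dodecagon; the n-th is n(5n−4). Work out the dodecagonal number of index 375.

The 375th dodecagonal number is n(5n−4) with n = 375.
375·(5·375 − 4) = 375·1871 = 701625.

701625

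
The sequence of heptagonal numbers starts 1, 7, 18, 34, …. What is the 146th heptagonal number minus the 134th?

8382

146·(5·146 − 3)/2 = 53071 and 134·(5·134 − 3)/2 = 44689.
Difference: 53071 − 44689 = 8382.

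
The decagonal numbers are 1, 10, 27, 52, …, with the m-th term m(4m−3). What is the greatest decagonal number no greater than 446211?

445222

Solve n(4n−3) ≤ 446211 for integer n.
n = 334 gives 445222 ≤ 446211, while n = 335 gives 447895 > 446211; so the answer is 445222.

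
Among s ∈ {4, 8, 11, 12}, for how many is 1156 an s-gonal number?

1

s = 4: P(4, 34) = 1156. ✓
s = 8: P(8, 19) = 1045 and P(8, 20) = 1160; 1156 is not s-gonal.
s = 11: P(11, 16) = 1096 and P(11, 17) = 1241; 1156 is not s-gonal.
s = 12: P(12, 15) = 1065 and P(12, 16) = 1216; 1156 is not s-gonal.
Hits: s ∈ {4} → 1.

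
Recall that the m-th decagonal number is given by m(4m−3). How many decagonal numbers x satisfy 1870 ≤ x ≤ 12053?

The n-th decagonal number is n(4n−3).
Smallest index with value ≥ 1870: n = 22 (giving 1870).
Largest index with value ≤ 12053: n = 55 (giving 11935).
Indices 22 through 55: 34 terms.

34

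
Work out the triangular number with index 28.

406

The 28th triangular number is n(n+1)/2 with n = 28.
28·29/2 = 812/2 = 406.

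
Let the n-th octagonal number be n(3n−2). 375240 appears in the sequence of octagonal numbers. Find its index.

Set n(3n−2) = 375240, giving 3n² − 2n − 375240 = 0.
So n = (2 + 2122) / 6 = 2124/6 = 354.
Check: 354·(3·354 − 2) = 375240. ✓

354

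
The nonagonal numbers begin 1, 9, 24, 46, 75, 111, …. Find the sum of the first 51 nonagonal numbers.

Σ i(7i−5)/2 = (7Σi² − 5Σi) / 2 over i = 1..51.
Σi = 1326 and Σi² = 45526.
(7·45526 − 5·1326) / 2 = 312052/2 = 156026.

156026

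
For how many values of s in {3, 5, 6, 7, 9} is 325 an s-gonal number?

s = 3: P(3, 25) = 325. ✓
s = 5: P(5, 14) = 287 and P(5, 15) = 330; 325 is not s-gonal.
s = 6: P(6, 13) = 325. ✓
s = 7: P(7, 11) = 286 and P(7, 12) = 342; 325 is not s-gonal.
s = 9: P(9, 10) = 325. ✓
Hits: s ∈ {3, 6, 9} → 3.

3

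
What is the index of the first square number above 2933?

55

Solve n² > 2933 for integer n.
The largest n with value ≤ 2933 is 54 (since 2916 ≤ 2933 < 3025), so the first above is n = 55, value 3025.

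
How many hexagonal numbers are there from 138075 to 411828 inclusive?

192

The n-th hexagonal number is n(2n−1).
Smallest index with value ≥ 138075: n = 263 (giving 138075).
Largest index with value ≤ 411828: n = 454 (giving 411778).
Indices 263 through 454: 192 terms.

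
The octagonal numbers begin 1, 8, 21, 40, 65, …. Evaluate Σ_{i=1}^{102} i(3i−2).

1066359

Σ i(3i−2) = 3Σi² − 2Σi over i = 1..102.
Σi = 5253 and Σi² = 358955.
3·358955 − 2·5253 = 1066359.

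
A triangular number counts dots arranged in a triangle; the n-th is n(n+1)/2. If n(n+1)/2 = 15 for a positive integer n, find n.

5

Set n(n+1)/2 = 15, giving n² + n − 30 = 0.
So n = (-1 + 11) / 2 = 10/2 = 5.
Check: 5·6/2 = 15. ✓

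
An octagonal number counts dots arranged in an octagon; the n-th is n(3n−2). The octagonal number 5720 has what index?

44

Set n(3n−2) = 5720, giving 3n² − 2n − 5720 = 0.
So n = (2 + 262) / 6 = 264/6 = 44.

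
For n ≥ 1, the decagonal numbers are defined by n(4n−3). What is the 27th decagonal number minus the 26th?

Consecutive decagonal numbers differ by 8n − 7: here 8·27 − 7 = 209.

209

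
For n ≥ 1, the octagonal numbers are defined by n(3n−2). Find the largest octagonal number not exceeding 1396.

Solve n(3n−2) ≤ 1396 for integer n.
n = 21 gives 1281 ≤ 1396, while n = 22 gives 1408 > 1396; so the answer is 1281.

1281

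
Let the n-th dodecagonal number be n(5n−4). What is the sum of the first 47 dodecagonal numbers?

Σ i(5i−4) = 5Σi² − 4Σi over i = 1..47.
Σi = 1128 and Σi² = 35720.
5·35720 − 4·1128 = 174088.

174088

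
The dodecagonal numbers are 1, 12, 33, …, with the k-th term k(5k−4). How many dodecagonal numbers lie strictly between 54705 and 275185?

129

The n-th dodecagonal number is n(5n−4).
Smallest index with value > 54705: n = 106 (giving 55756).
Largest index with value < 275185: n = 234 (giving 272844).
Indices 106 through 234: 129 terms.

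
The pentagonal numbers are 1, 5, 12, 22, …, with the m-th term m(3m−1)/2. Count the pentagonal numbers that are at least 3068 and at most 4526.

The n-th pentagonal number is n(3n−1)/2.
Smallest index with value ≥ 3068: n = 46 (giving 3151).
Largest index with value ≤ 4526: n = 55 (giving 4510).
Indices 46 through 55: 10 terms.

10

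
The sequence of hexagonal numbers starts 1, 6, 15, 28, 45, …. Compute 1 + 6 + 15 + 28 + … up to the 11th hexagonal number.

946

Σ i(2i−1) = 2Σi² − Σi over i = 1..11.
Σi = 66 and Σi² = 506.
2·506 − 1·66 = 946.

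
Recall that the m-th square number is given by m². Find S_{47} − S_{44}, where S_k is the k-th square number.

47² = 2209 and 44² = 1936.
Difference: 2209 − 1936 = 273.

273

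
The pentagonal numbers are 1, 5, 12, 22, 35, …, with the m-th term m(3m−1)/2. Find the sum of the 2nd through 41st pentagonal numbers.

Σ i(3i−1)/2 = (3Σi² − Σi) / 2 over i = 2..41.
Σi = 861 − 1 = 860 and Σi² = 23821 − 1 = 23820.
(3·23820 − 1·860) / 2 = 70600/2 = 35300.

35300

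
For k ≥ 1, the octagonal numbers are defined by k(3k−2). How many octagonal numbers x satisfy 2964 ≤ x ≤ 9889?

The n-th octagonal number is n(3n−2).
Smallest index with value ≥ 2964: n = 32 (giving 3008).
Largest index with value ≤ 9889: n = 57 (giving 9633).
Indices 32 through 57: 26 terms.

26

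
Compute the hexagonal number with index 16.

496

16·(2·16 − 1) = 16·31 = 496.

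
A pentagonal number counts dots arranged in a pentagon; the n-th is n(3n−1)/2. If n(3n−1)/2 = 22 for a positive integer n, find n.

4

Set n(3n−1)/2 = 22, giving 3n² − n − 44 = 0.
So n = (1 + 23) / 6 = 24/6 = 4.
Check: 4·(3·4 − 1)/2 = 22. ✓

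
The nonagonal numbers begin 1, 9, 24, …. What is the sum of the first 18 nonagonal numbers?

6954

Σ i(7i−5)/2 = (7Σi² − 5Σi) / 2 over i = 1..18.
Σi = 171 and Σi² = 2109.
(7·2109 − 5·171) / 2 = 13908/2 = 6954.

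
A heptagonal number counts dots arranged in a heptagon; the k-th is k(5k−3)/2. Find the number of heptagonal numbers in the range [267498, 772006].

The n-th heptagonal number is n(5n−3)/2.
Smallest index with value ≥ 267498: n = 328 (giving 268468).
Largest index with value ≤ 772006: n = 556 (giving 772006).
Indices 328 through 556: 229 terms.

229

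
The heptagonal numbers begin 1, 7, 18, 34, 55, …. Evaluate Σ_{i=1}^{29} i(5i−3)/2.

20735

Σ i(5i−3)/2 = (5Σi² − 3Σi) / 2 over i = 1..29.
Σi = 435 and Σi² = 8555.
(5·8555 − 3·435) / 2 = 41470/2 = 20735.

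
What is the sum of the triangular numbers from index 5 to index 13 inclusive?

Σ i(i+1)/2 = (Σi² + Σi) / 2 over i = 5..13.
Σi = 91 − 10 = 81 and Σi² = 819 − 30 = 789.
(1·789 + 1·81) / 2 = 870/2 = 435.

435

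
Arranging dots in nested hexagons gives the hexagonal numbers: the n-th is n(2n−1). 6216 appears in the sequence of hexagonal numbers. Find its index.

56

Set n(2n−1) = 6216, giving 2n² − n − 6216 = 0.
The discriminant is 1 + 8·6216 = 49729, and √49729 = 223.
So n = (1 + 223) / 4 = 224/4 = 56.
Check: 56·(2·56 − 1) = 6216. ✓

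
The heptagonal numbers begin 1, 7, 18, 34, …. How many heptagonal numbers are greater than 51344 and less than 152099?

The n-th heptagonal number is n(5n−3)/2.
Smallest index with value > 51344: n = 144 (giving 51624).
Largest index with value < 152099: n = 246 (giving 150921).
Indices 144 through 246: 103 terms.

103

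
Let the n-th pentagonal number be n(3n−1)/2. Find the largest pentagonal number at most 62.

51

Solve n(3n−1)/2 ≤ 62 for integer n.
n = 6 gives 51 ≤ 62, while n = 7 gives 70 > 62; so the answer is 51.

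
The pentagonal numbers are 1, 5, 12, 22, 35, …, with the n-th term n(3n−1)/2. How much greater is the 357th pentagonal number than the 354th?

3198

357·(3·357 − 1)/2 = 190995 and 354·(3·354 − 1)/2 = 187797.
Difference: 190995 − 187797 = 3198.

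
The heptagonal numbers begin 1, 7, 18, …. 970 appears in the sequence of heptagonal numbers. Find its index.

20

Set n(5n−3)/2 = 970, giving 5n² − 3n − 1940 = 0.
The discriminant is 9 + 40·970 = 38809, and √38809 = 197.
So n = (3 + 197) / 10 = 200/10 = 20.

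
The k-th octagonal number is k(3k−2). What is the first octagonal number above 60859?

Solve n(3n−2) > 60859 for integer n.
The largest n with value ≤ 60859 is 142 (since 60208 ≤ 60859 < 61061), so the first above is n = 143, value 61061.

61061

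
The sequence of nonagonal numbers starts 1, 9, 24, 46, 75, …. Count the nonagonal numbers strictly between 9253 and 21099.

The n-th nonagonal number is n(7n−5)/2.
Smallest index with value > 9253: n = 52 (giving 9334).
Largest index with value < 21099: n = 77 (giving 20559).
Indices 52 through 77: 26 terms.

26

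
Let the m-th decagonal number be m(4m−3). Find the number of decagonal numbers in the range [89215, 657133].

The n-th decagonal number is n(4n−3).
Smallest index with value ≥ 89215: n = 150 (giving 89550).
Largest index with value ≤ 657133: n = 405 (giving 654885).
Indices 150 through 405: 256 terms.

256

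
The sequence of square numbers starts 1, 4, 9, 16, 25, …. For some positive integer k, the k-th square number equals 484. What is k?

22

We need n² = 484, so n = √484 = 22.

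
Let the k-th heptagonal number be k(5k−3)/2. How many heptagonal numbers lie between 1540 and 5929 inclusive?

The n-th heptagonal number is n(5n−3)/2.
Smallest index with value ≥ 1540: n = 26 (giving 1651).
Largest index with value ≤ 5929: n = 49 (giving 5929).
Indices 26 through 49: 24 terms.

24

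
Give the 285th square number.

81225

The 285th square number is n² with n = 285.
285² = 81225.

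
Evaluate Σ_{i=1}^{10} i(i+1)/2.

Σ i(i+1)/2 = (Σi² + Σi) / 2 over i = 1..10.
Σi = 55 and Σi² = 385.
(1·385 + 1·55) / 2 = 440/2 = 220.

220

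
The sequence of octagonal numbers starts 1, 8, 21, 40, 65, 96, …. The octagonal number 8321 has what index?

53

Set n(3n−2) = 8321, giving 3n² − 2n − 8321 = 0.
So n = (2 + 316) / 6 = 318/6 = 53.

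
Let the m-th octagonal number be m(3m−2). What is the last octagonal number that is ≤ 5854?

Solve n(3n−2) ≤ 5854 for integer n.
n = 44 gives 5720 ≤ 5854, while n = 45 gives 5985 > 5854; so the answer is 5720.

5720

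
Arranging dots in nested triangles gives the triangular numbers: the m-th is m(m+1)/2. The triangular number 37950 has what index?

275

Set n(n+1)/2 = 37950, giving n² + n − 75900 = 0.
The discriminant is 1 + 8·37950 = 303601, and √303601 = 551.
So n = (-1 + 551) / 2 = 550/2 = 275.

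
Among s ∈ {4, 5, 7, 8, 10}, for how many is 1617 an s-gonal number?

1

s = 4: P(4, 40) = 1600 and P(4, 41) = 1681; 1617 is not s-gonal.
s = 5: P(5, 33) = 1617. ✓
s = 7: P(7, 25) = 1525 and P(7, 26) = 1651; 1617 is not s-gonal.
s = 8: P(8, 23) = 1541 and P(8, 24) = 1680; 1617 is not s-gonal.
s = 10: P(10, 20) = 1540 and P(10, 21) = 1701; 1617 is not s-gonal.
Hits: s ∈ {5} → 1.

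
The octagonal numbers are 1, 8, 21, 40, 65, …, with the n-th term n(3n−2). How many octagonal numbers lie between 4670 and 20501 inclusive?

44

The n-th octagonal number is n(3n−2).
Smallest index with value ≥ 4670: n = 40 (giving 4720).
Largest index with value ≤ 20501: n = 83 (giving 20501).
Indices 40 through 83: 44 terms.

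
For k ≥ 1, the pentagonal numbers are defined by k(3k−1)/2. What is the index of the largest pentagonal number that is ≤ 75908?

225

Solve n(3n−1)/2 ≤ 75908 for integer n.
n = 225 gives 75825 ≤ 75908, while n = 226 gives 76501 > 75908; so the answer is index 225.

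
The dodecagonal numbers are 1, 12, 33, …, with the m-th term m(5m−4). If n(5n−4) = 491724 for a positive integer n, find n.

Set n(5n−4) = 491724, giving 5n² − 4n − 491724 = 0.
So n = (4 + 3136) / 10 = 3140/10 = 314.

314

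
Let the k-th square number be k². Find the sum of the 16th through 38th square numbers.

Σ_{i=16}^{38} i² = 19019 − 1240 = 17779.

17779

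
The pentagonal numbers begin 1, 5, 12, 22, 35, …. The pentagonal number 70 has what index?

7

Set n(3n−1)/2 = 70, giving 3n² − n − 140 = 0.
The discriminant is 1 + 24·70 = 1681, and √1681 = 41.
So n = (1 + 41) / 6 = 42/6 = 7.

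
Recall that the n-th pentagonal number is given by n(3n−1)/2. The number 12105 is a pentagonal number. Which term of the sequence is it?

Set n(3n−1)/2 = 12105, giving 3n² − n − 24210 = 0.
The discriminant is 1 + 24·12105 = 290521, and √290521 = 539.
So n = (1 + 539) / 6 = 540/6 = 90.

90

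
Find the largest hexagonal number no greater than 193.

Solve n(2n−1) ≤ 193 for integer n.
n = 10 gives 190 ≤ 193, while n = 11 gives 231 > 193; so the answer is 190.

190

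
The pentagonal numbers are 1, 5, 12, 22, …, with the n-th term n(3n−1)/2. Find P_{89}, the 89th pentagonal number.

11837

The 89th pentagonal number is n(3n−1)/2 with n = 89.
89·(3·89 − 1)/2 = 89·266/2 = 89·133 = 11837.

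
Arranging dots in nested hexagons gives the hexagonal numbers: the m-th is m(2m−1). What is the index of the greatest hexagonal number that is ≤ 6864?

58

Solve n(2n−1) ≤ 6864 for integer n.
n = 58 gives 6670 ≤ 6864, while n = 59 gives 6903 > 6864; so the answer is index 58.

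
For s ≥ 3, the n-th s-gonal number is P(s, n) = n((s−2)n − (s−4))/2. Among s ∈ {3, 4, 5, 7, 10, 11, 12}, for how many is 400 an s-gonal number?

s = 3: P(3, 27) = 378 and P(3, 28) = 406; 400 is not s-gonal.
s = 4: P(4, 20) = 400. ✓
s = 5: P(5, 16) = 376 and P(5, 17) = 425; 400 is not s-gonal.
s = 7: P(7, 12) = 342 and P(7, 13) = 403; 400 is not s-gonal.
s = 10: P(10, 10) = 370 and P(10, 11) = 451; 400 is not s-gonal.
s = 11: P(11, 9) = 333 and P(11, 10) = 415; 400 is not s-gonal.
s = 12: P(12, 9) = 369 and P(12, 10) = 460; 400 is not s-gonal.
Hits: s ∈ {4} → 1.

1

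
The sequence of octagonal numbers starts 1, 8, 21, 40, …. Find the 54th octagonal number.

The 54th octagonal number is n(3n−2) with n = 54.
54·(3·54 − 2) = 54·160 = 8640.

8640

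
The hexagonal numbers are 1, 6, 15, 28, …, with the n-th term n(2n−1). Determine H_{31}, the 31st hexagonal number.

1891

The 31st hexagonal number is n(2n−1) with n = 31.
31·(2·31 − 1) = 31·61 = 1891.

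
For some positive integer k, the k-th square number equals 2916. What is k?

54

We need n² = 2916, so n = √2916 = 54.
Check: 54² = 2916. ✓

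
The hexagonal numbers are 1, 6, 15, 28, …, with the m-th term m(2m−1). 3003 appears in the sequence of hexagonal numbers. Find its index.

39

Set n(2n−1) = 3003, giving 2n² − n − 3003 = 0.
So n = (1 + 155) / 4 = 156/4 = 39.
Check: 39·(2·39 − 1) = 3003. ✓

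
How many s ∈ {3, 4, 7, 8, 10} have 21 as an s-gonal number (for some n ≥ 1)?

s = 3: P(3, 6) = 21. ✓
s = 4: P(4, 4) = 16 and P(4, 5) = 25; 21 is not s-gonal.
s = 7: P(7, 3) = 18 and P(7, 4) = 34; 21 is not s-gonal.
s = 8: P(8, 3) = 21. ✓
s = 10: P(10, 2) = 10 and P(10, 3) = 27; 21 is not s-gonal.
Hits: s ∈ {3, 8} → 2.

2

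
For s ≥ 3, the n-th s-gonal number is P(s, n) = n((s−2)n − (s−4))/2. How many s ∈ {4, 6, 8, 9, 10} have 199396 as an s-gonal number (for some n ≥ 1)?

s = 4: P(4, 446) = 198916 and P(4, 447) = 199809; 199396 is not s-gonal.
s = 6: P(6, 316) = 199396. ✓
s = 8: P(8, 258) = 199176 and P(8, 259) = 200725; 199396 is not s-gonal.
s = 9: P(9, 239) = 199326 and P(9, 240) = 201000; 199396 is not s-gonal.
s = 10: P(10, 223) = 198247 and P(10, 224) = 200032; 199396 is not s-gonal.
Hits: s ∈ {6} → 1.

1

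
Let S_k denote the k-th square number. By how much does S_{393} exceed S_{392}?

n² − (n−1)² = 2n − 1, so 393² − 392² = 2·393 − 1 = 785.

785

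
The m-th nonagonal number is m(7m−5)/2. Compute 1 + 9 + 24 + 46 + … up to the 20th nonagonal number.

Σ i(7i−5)/2 = (7Σi² − 5Σi) / 2 over i = 1..20.
Σi = 210 and Σi² = 2870.
(7·2870 − 5·210) / 2 = 19040/2 = 9520.

9520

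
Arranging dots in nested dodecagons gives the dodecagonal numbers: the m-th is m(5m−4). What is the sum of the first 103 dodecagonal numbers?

1826396

Σ i(5i−4) = 5Σi² − 4Σi over i = 1..103.
Σi = 5356 and Σi² = 369564.
5·369564 − 4·5356 = 1826396.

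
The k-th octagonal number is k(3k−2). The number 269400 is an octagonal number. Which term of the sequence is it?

300

Set n(3n−2) = 269400, giving 3n² − 2n − 269400 = 0.
The discriminant is 4 + 12·269400 = 3232804, and √3232804 = 1798.
So n = (2 + 1798) / 6 = 1800/6 = 300.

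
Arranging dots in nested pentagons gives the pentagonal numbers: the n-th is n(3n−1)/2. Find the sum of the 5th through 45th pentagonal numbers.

Σ i(3i−1)/2 = (3Σi² − Σi) / 2 over i = 5..45.
Σi = 1035 − 10 = 1025 and Σi² = 31395 − 30 = 31365.
(3·31365 − 1·1025) / 2 = 93070/2 = 46535.

46535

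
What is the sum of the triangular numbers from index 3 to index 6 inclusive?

52

Σ i(i+1)/2 = (Σi² + Σi) / 2 over i = 3..6.
Σi = 21 − 3 = 18 and Σi² = 91 − 5 = 86.
(1·86 + 1·18) / 2 = 104/2 = 52.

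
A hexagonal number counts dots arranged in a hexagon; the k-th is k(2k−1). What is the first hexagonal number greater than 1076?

Solve n(2n−1) > 1076 for integer n.
The largest n with value ≤ 1076 is 23 (since 1035 ≤ 1076 < 1128), so the first above is n = 24, value 1128.

1128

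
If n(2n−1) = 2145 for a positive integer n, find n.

Set n(2n−1) = 2145, giving 2n² − n − 2145 = 0.
So n = (1 + 131) / 4 = 132/4 = 33.

33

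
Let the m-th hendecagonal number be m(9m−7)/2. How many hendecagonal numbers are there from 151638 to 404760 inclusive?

The n-th hendecagonal number is n(9n−7)/2.
Smallest index with value ≥ 151638: n = 184 (giving 151708).
Largest index with value ≤ 404760: n = 300 (giving 403950).
Indices 184 through 300: 117 terms.

117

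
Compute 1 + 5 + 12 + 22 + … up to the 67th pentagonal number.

152626

Σ i(3i−1)/2 = (3Σi² − Σi) / 2 over i = 1..67.
Σi = 2278 and Σi² = 102510.
(3·102510 − 1·2278) / 2 = 305252/2 = 152626.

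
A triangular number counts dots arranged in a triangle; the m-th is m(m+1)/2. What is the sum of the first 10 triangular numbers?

Σ i(i+1)/2 = (Σi² + Σi) / 2 over i = 1..10.
Σi = 55 and Σi² = 385.
(1·385 + 1·55) / 2 = 440/2 = 220.

220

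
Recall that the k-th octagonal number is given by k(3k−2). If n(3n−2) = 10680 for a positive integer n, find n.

60

Set n(3n−2) = 10680, giving 3n² − 2n − 10680 = 0.
The discriminant is 4 + 12·10680 = 128164, and √128164 = 358.
So n = (2 + 358) / 6 = 360/6 = 60.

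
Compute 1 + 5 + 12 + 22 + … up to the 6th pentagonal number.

126

Σ i(3i−1)/2 = (3Σi² − Σi) / 2 over i = 1..6.
Σi = 21 and Σi² = 91.
(3·91 − 1·21) / 2 = 252/2 = 126.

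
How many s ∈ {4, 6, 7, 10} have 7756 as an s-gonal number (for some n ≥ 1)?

s = 4: P(4, 88) = 7744 and P(4, 89) = 7921; 7756 is not s-gonal.
s = 6: P(6, 62) = 7626 and P(6, 63) = 7875; 7756 is not s-gonal.
s = 7: P(7, 56) = 7756. ✓
s = 10: P(10, 44) = 7612 and P(10, 45) = 7965; 7756 is not s-gonal.
Hits: s ∈ {7} → 1.

1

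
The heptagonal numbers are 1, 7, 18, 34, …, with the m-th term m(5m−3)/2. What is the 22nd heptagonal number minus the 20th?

207

22·(5·22 − 3)/2 = 1177 and 20·(5·20 − 3)/2 = 970.
Difference: 1177 − 970 = 207.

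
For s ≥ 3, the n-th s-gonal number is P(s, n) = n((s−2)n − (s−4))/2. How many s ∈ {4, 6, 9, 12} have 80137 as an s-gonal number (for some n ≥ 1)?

s = 4: P(4, 283) = 80089 and P(4, 284) = 80656; 80137 is not s-gonal.
s = 6: P(6, 200) = 79800 and P(6, 201) = 80601; 80137 is not s-gonal.
s = 9: P(9, 151) = 79426 and P(9, 152) = 80484; 80137 is not s-gonal.
s = 12: P(12, 127) = 80137. ✓
Hits: s ∈ {12} → 1.

1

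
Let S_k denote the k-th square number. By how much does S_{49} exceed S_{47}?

192

49² = 2401 and 47² = 2209.
Difference: 2401 − 2209 = 192.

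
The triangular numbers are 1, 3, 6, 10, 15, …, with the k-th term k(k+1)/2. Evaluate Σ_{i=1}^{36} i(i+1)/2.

8436

Σ i(i+1)/2 = (Σi² + Σi) / 2 over i = 1..36.
Σi = 666 and Σi² = 16206.
(1·16206 + 1·666) / 2 = 16872/2 = 8436.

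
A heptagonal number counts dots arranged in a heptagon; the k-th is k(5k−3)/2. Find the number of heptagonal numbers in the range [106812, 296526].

138

The n-th heptagonal number is n(5n−3)/2.
Smallest index with value ≥ 106812: n = 207 (giving 106812).
Largest index with value ≤ 296526: n = 344 (giving 295324).
Indices 207 through 344: 138 terms.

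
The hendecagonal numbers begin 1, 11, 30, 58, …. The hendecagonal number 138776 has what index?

176

Set n(9n−7)/2 = 138776, giving 9n² − 7n − 277552 = 0.
So n = (7 + 3161) / 18 = 3168/18 = 176.
Check: 176·(9·176 − 7)/2 = 138776. ✓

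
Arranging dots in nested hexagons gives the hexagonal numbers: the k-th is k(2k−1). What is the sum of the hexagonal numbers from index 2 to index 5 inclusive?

Σ i(2i−1) = 2Σi² − Σi over i = 2..5.
Σi = 15 − 1 = 14 and Σi² = 55 − 1 = 54.
2·54 − 1·14 = 94.

94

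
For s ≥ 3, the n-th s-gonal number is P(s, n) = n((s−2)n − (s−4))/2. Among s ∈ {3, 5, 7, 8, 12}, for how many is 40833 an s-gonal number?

s = 3: P(3, 285) = 40755 and P(3, 286) = 41041; 40833 is not s-gonal.
s = 5: P(5, 165) = 40755 and P(5, 166) = 41251; 40833 is not s-gonal.
s = 7: P(7, 128) = 40768 and P(7, 129) = 41409; 40833 is not s-gonal.
s = 8: P(8, 117) = 40833. ✓
s = 12: P(12, 90) = 40140 and P(12, 91) = 41041; 40833 is not s-gonal.
Hits: s ∈ {8} → 1.

1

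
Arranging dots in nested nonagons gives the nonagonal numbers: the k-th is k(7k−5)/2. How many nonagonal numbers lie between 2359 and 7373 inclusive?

20

The n-th nonagonal number is n(7n−5)/2.
Smallest index with value ≥ 2359: n = 27 (giving 2484).
Largest index with value ≤ 7373: n = 46 (giving 7291).
Indices 27 through 46: 20 terms.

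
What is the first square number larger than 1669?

1681

Solve n² > 1669 for integer n.
The largest n with value ≤ 1669 is 40 (since 1600 ≤ 1669 < 1681), so the first above is n = 41, value 1681.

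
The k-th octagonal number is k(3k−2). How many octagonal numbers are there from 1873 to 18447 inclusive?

53

The n-th octagonal number is n(3n−2).
Smallest index with value ≥ 1873: n = 26 (giving 1976).
Largest index with value ≤ 18447: n = 78 (giving 18096).
Indices 26 through 78: 53 terms.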